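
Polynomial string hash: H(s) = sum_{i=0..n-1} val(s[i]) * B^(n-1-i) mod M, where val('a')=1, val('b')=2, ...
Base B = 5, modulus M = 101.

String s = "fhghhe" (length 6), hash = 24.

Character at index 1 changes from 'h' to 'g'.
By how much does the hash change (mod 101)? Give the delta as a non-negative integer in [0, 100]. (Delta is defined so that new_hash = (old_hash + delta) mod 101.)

Answer: 82

Derivation:
Delta formula: (val(new) - val(old)) * B^(n-1-k) mod M
  val('g') - val('h') = 7 - 8 = -1
  B^(n-1-k) = 5^4 mod 101 = 19
  Delta = -1 * 19 mod 101 = 82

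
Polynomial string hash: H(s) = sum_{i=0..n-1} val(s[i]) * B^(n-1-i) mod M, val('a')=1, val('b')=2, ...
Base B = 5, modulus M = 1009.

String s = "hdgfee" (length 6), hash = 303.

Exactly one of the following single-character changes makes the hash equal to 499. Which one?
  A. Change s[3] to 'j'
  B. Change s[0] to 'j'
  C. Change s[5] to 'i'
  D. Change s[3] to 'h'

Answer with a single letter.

Option A: s[3]='f'->'j', delta=(10-6)*5^2 mod 1009 = 100, hash=303+100 mod 1009 = 403
Option B: s[0]='h'->'j', delta=(10-8)*5^5 mod 1009 = 196, hash=303+196 mod 1009 = 499 <-- target
Option C: s[5]='e'->'i', delta=(9-5)*5^0 mod 1009 = 4, hash=303+4 mod 1009 = 307
Option D: s[3]='f'->'h', delta=(8-6)*5^2 mod 1009 = 50, hash=303+50 mod 1009 = 353

Answer: B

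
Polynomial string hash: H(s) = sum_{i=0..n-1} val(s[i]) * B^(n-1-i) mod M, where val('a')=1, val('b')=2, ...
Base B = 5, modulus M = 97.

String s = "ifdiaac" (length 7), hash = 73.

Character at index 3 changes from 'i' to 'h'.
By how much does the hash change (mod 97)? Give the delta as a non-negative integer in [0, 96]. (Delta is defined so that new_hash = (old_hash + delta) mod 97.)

Delta formula: (val(new) - val(old)) * B^(n-1-k) mod M
  val('h') - val('i') = 8 - 9 = -1
  B^(n-1-k) = 5^3 mod 97 = 28
  Delta = -1 * 28 mod 97 = 69

Answer: 69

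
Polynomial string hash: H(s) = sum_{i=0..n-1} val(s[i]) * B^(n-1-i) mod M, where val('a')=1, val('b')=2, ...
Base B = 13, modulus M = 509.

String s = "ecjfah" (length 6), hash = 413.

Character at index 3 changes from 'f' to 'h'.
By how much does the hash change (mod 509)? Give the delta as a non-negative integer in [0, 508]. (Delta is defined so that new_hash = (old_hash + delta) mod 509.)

Answer: 338

Derivation:
Delta formula: (val(new) - val(old)) * B^(n-1-k) mod M
  val('h') - val('f') = 8 - 6 = 2
  B^(n-1-k) = 13^2 mod 509 = 169
  Delta = 2 * 169 mod 509 = 338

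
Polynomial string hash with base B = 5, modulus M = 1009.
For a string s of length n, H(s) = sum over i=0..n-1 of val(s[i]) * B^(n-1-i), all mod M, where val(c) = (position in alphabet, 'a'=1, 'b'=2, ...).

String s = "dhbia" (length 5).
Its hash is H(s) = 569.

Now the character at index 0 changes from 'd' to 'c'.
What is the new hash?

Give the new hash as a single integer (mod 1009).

val('d') = 4, val('c') = 3
Position k = 0, exponent = n-1-k = 4
B^4 mod M = 5^4 mod 1009 = 625
Delta = (3 - 4) * 625 mod 1009 = 384
New hash = (569 + 384) mod 1009 = 953

Answer: 953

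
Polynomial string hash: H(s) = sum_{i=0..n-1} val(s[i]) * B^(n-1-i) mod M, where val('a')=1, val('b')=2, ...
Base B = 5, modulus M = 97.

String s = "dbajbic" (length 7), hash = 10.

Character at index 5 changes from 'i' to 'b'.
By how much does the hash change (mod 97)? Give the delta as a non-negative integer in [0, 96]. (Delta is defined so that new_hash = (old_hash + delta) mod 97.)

Delta formula: (val(new) - val(old)) * B^(n-1-k) mod M
  val('b') - val('i') = 2 - 9 = -7
  B^(n-1-k) = 5^1 mod 97 = 5
  Delta = -7 * 5 mod 97 = 62

Answer: 62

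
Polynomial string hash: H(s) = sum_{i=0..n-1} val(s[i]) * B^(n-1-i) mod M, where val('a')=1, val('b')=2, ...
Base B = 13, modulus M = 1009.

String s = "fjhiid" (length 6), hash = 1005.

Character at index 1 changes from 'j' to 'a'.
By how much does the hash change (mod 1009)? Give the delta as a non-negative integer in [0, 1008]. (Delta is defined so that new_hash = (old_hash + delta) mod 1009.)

Delta formula: (val(new) - val(old)) * B^(n-1-k) mod M
  val('a') - val('j') = 1 - 10 = -9
  B^(n-1-k) = 13^4 mod 1009 = 309
  Delta = -9 * 309 mod 1009 = 246

Answer: 246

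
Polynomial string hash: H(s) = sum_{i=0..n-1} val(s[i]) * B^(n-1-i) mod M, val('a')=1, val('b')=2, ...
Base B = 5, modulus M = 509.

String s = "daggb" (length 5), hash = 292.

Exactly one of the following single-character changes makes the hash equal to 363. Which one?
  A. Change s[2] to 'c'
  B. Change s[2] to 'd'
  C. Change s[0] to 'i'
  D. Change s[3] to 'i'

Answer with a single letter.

Option A: s[2]='g'->'c', delta=(3-7)*5^2 mod 509 = 409, hash=292+409 mod 509 = 192
Option B: s[2]='g'->'d', delta=(4-7)*5^2 mod 509 = 434, hash=292+434 mod 509 = 217
Option C: s[0]='d'->'i', delta=(9-4)*5^4 mod 509 = 71, hash=292+71 mod 509 = 363 <-- target
Option D: s[3]='g'->'i', delta=(9-7)*5^1 mod 509 = 10, hash=292+10 mod 509 = 302

Answer: C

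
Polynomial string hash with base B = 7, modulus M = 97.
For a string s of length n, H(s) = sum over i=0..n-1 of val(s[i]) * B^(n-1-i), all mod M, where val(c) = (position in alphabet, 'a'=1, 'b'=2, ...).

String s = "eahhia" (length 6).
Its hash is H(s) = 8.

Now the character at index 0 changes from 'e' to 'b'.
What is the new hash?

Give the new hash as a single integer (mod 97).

Answer: 27

Derivation:
val('e') = 5, val('b') = 2
Position k = 0, exponent = n-1-k = 5
B^5 mod M = 7^5 mod 97 = 26
Delta = (2 - 5) * 26 mod 97 = 19
New hash = (8 + 19) mod 97 = 27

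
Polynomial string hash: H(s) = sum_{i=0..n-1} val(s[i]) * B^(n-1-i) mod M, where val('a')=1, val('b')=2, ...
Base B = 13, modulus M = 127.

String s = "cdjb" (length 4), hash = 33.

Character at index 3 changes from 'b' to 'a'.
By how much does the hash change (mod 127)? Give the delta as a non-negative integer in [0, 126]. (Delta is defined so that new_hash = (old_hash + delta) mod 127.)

Delta formula: (val(new) - val(old)) * B^(n-1-k) mod M
  val('a') - val('b') = 1 - 2 = -1
  B^(n-1-k) = 13^0 mod 127 = 1
  Delta = -1 * 1 mod 127 = 126

Answer: 126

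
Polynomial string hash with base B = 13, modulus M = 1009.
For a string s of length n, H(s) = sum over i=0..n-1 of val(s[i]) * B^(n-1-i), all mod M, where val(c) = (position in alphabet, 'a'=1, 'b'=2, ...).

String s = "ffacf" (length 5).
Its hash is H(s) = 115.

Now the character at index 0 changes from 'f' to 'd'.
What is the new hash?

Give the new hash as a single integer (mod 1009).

val('f') = 6, val('d') = 4
Position k = 0, exponent = n-1-k = 4
B^4 mod M = 13^4 mod 1009 = 309
Delta = (4 - 6) * 309 mod 1009 = 391
New hash = (115 + 391) mod 1009 = 506

Answer: 506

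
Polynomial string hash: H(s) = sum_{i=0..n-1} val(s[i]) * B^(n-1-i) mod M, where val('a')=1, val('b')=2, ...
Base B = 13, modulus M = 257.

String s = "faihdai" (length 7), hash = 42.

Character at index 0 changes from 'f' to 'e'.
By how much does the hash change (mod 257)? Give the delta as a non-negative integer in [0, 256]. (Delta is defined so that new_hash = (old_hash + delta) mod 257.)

Answer: 165

Derivation:
Delta formula: (val(new) - val(old)) * B^(n-1-k) mod M
  val('e') - val('f') = 5 - 6 = -1
  B^(n-1-k) = 13^6 mod 257 = 92
  Delta = -1 * 92 mod 257 = 165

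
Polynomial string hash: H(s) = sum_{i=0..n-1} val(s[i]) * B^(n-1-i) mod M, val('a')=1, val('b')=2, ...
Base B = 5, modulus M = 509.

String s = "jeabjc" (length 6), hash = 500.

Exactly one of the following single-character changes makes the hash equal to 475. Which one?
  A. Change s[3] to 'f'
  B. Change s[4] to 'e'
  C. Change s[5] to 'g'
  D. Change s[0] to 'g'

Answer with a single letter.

Answer: B

Derivation:
Option A: s[3]='b'->'f', delta=(6-2)*5^2 mod 509 = 100, hash=500+100 mod 509 = 91
Option B: s[4]='j'->'e', delta=(5-10)*5^1 mod 509 = 484, hash=500+484 mod 509 = 475 <-- target
Option C: s[5]='c'->'g', delta=(7-3)*5^0 mod 509 = 4, hash=500+4 mod 509 = 504
Option D: s[0]='j'->'g', delta=(7-10)*5^5 mod 509 = 296, hash=500+296 mod 509 = 287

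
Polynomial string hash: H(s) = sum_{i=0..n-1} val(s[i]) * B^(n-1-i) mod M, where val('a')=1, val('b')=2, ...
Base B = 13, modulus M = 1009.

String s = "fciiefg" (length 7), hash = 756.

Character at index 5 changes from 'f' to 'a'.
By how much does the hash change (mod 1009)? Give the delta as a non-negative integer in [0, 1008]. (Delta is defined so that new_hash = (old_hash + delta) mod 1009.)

Delta formula: (val(new) - val(old)) * B^(n-1-k) mod M
  val('a') - val('f') = 1 - 6 = -5
  B^(n-1-k) = 13^1 mod 1009 = 13
  Delta = -5 * 13 mod 1009 = 944

Answer: 944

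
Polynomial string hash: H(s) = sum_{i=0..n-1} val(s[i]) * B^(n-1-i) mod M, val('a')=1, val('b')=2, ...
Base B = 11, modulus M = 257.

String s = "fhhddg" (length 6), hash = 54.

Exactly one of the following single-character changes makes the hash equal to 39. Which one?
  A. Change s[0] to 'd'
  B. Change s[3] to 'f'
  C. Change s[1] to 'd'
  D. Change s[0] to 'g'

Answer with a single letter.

Option A: s[0]='f'->'d', delta=(4-6)*11^5 mod 257 = 176, hash=54+176 mod 257 = 230
Option B: s[3]='d'->'f', delta=(6-4)*11^2 mod 257 = 242, hash=54+242 mod 257 = 39 <-- target
Option C: s[1]='h'->'d', delta=(4-8)*11^4 mod 257 = 32, hash=54+32 mod 257 = 86
Option D: s[0]='f'->'g', delta=(7-6)*11^5 mod 257 = 169, hash=54+169 mod 257 = 223

Answer: B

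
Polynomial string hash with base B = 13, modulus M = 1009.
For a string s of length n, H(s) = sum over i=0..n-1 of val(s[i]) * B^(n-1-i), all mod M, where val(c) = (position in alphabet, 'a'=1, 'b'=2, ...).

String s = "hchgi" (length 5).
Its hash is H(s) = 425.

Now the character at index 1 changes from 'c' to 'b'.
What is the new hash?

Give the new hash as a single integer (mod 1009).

Answer: 246

Derivation:
val('c') = 3, val('b') = 2
Position k = 1, exponent = n-1-k = 3
B^3 mod M = 13^3 mod 1009 = 179
Delta = (2 - 3) * 179 mod 1009 = 830
New hash = (425 + 830) mod 1009 = 246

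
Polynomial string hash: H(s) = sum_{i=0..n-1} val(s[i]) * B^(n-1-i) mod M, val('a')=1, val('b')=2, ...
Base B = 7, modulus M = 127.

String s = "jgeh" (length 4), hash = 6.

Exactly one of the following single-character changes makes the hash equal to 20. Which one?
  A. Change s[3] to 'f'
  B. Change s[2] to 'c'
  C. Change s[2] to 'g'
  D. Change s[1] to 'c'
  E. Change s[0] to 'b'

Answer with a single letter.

Option A: s[3]='h'->'f', delta=(6-8)*7^0 mod 127 = 125, hash=6+125 mod 127 = 4
Option B: s[2]='e'->'c', delta=(3-5)*7^1 mod 127 = 113, hash=6+113 mod 127 = 119
Option C: s[2]='e'->'g', delta=(7-5)*7^1 mod 127 = 14, hash=6+14 mod 127 = 20 <-- target
Option D: s[1]='g'->'c', delta=(3-7)*7^2 mod 127 = 58, hash=6+58 mod 127 = 64
Option E: s[0]='j'->'b', delta=(2-10)*7^3 mod 127 = 50, hash=6+50 mod 127 = 56

Answer: C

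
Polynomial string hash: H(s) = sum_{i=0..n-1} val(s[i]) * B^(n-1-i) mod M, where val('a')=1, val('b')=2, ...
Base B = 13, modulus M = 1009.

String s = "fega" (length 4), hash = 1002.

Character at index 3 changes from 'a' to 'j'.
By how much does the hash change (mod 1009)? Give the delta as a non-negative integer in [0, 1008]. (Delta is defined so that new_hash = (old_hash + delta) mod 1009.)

Answer: 9

Derivation:
Delta formula: (val(new) - val(old)) * B^(n-1-k) mod M
  val('j') - val('a') = 10 - 1 = 9
  B^(n-1-k) = 13^0 mod 1009 = 1
  Delta = 9 * 1 mod 1009 = 9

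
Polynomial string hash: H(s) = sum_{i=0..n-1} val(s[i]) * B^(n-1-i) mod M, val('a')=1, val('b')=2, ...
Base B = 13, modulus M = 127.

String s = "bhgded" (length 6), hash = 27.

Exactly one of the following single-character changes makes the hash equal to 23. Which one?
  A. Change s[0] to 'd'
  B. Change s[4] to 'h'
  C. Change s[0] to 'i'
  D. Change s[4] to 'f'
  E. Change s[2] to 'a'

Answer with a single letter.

Option A: s[0]='b'->'d', delta=(4-2)*13^5 mod 127 = 17, hash=27+17 mod 127 = 44
Option B: s[4]='e'->'h', delta=(8-5)*13^1 mod 127 = 39, hash=27+39 mod 127 = 66
Option C: s[0]='b'->'i', delta=(9-2)*13^5 mod 127 = 123, hash=27+123 mod 127 = 23 <-- target
Option D: s[4]='e'->'f', delta=(6-5)*13^1 mod 127 = 13, hash=27+13 mod 127 = 40
Option E: s[2]='g'->'a', delta=(1-7)*13^3 mod 127 = 26, hash=27+26 mod 127 = 53

Answer: C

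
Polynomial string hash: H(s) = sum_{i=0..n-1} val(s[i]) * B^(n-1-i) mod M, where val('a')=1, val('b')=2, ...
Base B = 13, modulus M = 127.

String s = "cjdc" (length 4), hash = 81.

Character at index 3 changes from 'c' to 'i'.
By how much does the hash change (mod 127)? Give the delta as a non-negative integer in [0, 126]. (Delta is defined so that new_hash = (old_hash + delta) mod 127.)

Delta formula: (val(new) - val(old)) * B^(n-1-k) mod M
  val('i') - val('c') = 9 - 3 = 6
  B^(n-1-k) = 13^0 mod 127 = 1
  Delta = 6 * 1 mod 127 = 6

Answer: 6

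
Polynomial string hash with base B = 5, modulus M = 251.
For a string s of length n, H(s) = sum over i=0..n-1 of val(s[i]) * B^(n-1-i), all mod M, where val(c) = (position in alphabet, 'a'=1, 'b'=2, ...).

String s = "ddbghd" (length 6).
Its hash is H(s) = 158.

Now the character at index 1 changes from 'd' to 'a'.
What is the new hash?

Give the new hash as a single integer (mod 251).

Answer: 40

Derivation:
val('d') = 4, val('a') = 1
Position k = 1, exponent = n-1-k = 4
B^4 mod M = 5^4 mod 251 = 123
Delta = (1 - 4) * 123 mod 251 = 133
New hash = (158 + 133) mod 251 = 40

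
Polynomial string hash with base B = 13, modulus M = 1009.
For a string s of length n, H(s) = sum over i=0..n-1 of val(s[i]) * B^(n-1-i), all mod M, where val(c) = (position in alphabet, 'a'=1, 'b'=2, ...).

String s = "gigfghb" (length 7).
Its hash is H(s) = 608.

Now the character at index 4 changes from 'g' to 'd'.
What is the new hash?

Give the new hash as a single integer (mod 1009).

Answer: 101

Derivation:
val('g') = 7, val('d') = 4
Position k = 4, exponent = n-1-k = 2
B^2 mod M = 13^2 mod 1009 = 169
Delta = (4 - 7) * 169 mod 1009 = 502
New hash = (608 + 502) mod 1009 = 101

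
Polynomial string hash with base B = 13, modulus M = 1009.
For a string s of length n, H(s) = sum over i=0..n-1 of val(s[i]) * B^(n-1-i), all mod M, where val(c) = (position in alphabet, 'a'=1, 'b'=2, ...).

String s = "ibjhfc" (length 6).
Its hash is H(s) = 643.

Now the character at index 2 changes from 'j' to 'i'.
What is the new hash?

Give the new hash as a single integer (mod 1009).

val('j') = 10, val('i') = 9
Position k = 2, exponent = n-1-k = 3
B^3 mod M = 13^3 mod 1009 = 179
Delta = (9 - 10) * 179 mod 1009 = 830
New hash = (643 + 830) mod 1009 = 464

Answer: 464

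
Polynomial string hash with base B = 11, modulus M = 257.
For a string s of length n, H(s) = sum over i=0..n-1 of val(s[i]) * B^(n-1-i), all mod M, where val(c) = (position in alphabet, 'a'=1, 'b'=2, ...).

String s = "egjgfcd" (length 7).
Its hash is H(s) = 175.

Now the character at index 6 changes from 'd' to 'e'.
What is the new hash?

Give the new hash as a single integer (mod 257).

val('d') = 4, val('e') = 5
Position k = 6, exponent = n-1-k = 0
B^0 mod M = 11^0 mod 257 = 1
Delta = (5 - 4) * 1 mod 257 = 1
New hash = (175 + 1) mod 257 = 176

Answer: 176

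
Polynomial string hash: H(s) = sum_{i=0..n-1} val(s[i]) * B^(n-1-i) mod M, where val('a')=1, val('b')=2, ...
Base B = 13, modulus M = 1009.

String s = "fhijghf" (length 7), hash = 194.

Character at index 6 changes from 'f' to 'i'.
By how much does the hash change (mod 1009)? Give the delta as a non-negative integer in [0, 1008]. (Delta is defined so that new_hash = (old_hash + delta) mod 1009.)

Answer: 3

Derivation:
Delta formula: (val(new) - val(old)) * B^(n-1-k) mod M
  val('i') - val('f') = 9 - 6 = 3
  B^(n-1-k) = 13^0 mod 1009 = 1
  Delta = 3 * 1 mod 1009 = 3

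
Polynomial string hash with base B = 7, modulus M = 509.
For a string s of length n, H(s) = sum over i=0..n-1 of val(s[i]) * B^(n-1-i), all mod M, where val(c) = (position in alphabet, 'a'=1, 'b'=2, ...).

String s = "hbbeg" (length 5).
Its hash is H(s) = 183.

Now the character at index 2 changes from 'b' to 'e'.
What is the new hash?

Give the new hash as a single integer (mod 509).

val('b') = 2, val('e') = 5
Position k = 2, exponent = n-1-k = 2
B^2 mod M = 7^2 mod 509 = 49
Delta = (5 - 2) * 49 mod 509 = 147
New hash = (183 + 147) mod 509 = 330

Answer: 330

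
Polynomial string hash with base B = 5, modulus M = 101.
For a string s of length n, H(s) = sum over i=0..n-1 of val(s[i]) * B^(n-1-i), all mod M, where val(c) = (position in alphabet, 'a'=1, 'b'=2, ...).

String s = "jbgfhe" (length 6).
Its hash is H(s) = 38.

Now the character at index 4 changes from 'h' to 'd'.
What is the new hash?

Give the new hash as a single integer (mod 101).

val('h') = 8, val('d') = 4
Position k = 4, exponent = n-1-k = 1
B^1 mod M = 5^1 mod 101 = 5
Delta = (4 - 8) * 5 mod 101 = 81
New hash = (38 + 81) mod 101 = 18

Answer: 18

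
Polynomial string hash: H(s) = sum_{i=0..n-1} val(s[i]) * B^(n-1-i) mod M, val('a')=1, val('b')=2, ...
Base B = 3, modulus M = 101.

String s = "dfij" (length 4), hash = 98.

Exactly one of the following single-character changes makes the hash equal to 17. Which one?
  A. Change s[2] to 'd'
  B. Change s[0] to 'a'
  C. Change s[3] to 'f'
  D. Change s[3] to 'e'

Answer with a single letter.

Option A: s[2]='i'->'d', delta=(4-9)*3^1 mod 101 = 86, hash=98+86 mod 101 = 83
Option B: s[0]='d'->'a', delta=(1-4)*3^3 mod 101 = 20, hash=98+20 mod 101 = 17 <-- target
Option C: s[3]='j'->'f', delta=(6-10)*3^0 mod 101 = 97, hash=98+97 mod 101 = 94
Option D: s[3]='j'->'e', delta=(5-10)*3^0 mod 101 = 96, hash=98+96 mod 101 = 93

Answer: B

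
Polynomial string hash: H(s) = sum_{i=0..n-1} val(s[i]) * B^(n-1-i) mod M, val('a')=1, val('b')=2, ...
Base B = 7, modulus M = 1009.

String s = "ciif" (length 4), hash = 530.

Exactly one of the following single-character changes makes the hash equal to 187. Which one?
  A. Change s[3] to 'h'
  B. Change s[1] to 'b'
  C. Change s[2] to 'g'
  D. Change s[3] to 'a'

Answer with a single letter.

Option A: s[3]='f'->'h', delta=(8-6)*7^0 mod 1009 = 2, hash=530+2 mod 1009 = 532
Option B: s[1]='i'->'b', delta=(2-9)*7^2 mod 1009 = 666, hash=530+666 mod 1009 = 187 <-- target
Option C: s[2]='i'->'g', delta=(7-9)*7^1 mod 1009 = 995, hash=530+995 mod 1009 = 516
Option D: s[3]='f'->'a', delta=(1-6)*7^0 mod 1009 = 1004, hash=530+1004 mod 1009 = 525

Answer: B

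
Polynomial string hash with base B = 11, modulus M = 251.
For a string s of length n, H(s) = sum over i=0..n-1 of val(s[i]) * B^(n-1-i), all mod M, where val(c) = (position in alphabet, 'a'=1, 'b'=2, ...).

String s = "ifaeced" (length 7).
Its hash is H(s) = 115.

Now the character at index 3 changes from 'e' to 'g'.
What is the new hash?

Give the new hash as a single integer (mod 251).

val('e') = 5, val('g') = 7
Position k = 3, exponent = n-1-k = 3
B^3 mod M = 11^3 mod 251 = 76
Delta = (7 - 5) * 76 mod 251 = 152
New hash = (115 + 152) mod 251 = 16

Answer: 16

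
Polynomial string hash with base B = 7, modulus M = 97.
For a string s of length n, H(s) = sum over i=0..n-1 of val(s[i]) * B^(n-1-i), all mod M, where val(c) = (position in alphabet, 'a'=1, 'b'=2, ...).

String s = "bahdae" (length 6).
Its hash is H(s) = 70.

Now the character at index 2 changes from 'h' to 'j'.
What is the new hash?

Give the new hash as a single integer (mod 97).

Answer: 77

Derivation:
val('h') = 8, val('j') = 10
Position k = 2, exponent = n-1-k = 3
B^3 mod M = 7^3 mod 97 = 52
Delta = (10 - 8) * 52 mod 97 = 7
New hash = (70 + 7) mod 97 = 77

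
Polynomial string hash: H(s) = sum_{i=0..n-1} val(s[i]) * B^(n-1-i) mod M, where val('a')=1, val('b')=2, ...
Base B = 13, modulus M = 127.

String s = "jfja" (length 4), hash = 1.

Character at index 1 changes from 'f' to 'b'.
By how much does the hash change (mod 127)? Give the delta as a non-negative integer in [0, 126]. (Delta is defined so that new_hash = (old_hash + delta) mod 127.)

Answer: 86

Derivation:
Delta formula: (val(new) - val(old)) * B^(n-1-k) mod M
  val('b') - val('f') = 2 - 6 = -4
  B^(n-1-k) = 13^2 mod 127 = 42
  Delta = -4 * 42 mod 127 = 86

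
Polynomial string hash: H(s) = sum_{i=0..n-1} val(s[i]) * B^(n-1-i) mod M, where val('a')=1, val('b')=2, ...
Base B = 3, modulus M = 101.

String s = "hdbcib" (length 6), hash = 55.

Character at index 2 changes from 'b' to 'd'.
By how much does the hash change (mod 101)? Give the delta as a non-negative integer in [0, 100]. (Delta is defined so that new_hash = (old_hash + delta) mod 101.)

Answer: 54

Derivation:
Delta formula: (val(new) - val(old)) * B^(n-1-k) mod M
  val('d') - val('b') = 4 - 2 = 2
  B^(n-1-k) = 3^3 mod 101 = 27
  Delta = 2 * 27 mod 101 = 54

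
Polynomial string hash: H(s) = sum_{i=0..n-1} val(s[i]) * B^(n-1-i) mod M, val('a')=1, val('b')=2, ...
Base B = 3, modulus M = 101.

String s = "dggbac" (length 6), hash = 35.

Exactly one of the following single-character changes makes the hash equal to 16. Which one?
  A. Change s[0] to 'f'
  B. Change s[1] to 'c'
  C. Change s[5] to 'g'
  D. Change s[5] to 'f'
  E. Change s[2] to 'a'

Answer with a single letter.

Answer: A

Derivation:
Option A: s[0]='d'->'f', delta=(6-4)*3^5 mod 101 = 82, hash=35+82 mod 101 = 16 <-- target
Option B: s[1]='g'->'c', delta=(3-7)*3^4 mod 101 = 80, hash=35+80 mod 101 = 14
Option C: s[5]='c'->'g', delta=(7-3)*3^0 mod 101 = 4, hash=35+4 mod 101 = 39
Option D: s[5]='c'->'f', delta=(6-3)*3^0 mod 101 = 3, hash=35+3 mod 101 = 38
Option E: s[2]='g'->'a', delta=(1-7)*3^3 mod 101 = 40, hash=35+40 mod 101 = 75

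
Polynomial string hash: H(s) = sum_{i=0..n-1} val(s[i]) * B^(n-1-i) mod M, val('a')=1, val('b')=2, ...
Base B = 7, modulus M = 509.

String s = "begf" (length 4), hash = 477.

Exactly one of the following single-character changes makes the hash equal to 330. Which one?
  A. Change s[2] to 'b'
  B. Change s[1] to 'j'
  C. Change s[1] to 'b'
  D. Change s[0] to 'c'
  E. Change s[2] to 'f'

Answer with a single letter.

Answer: C

Derivation:
Option A: s[2]='g'->'b', delta=(2-7)*7^1 mod 509 = 474, hash=477+474 mod 509 = 442
Option B: s[1]='e'->'j', delta=(10-5)*7^2 mod 509 = 245, hash=477+245 mod 509 = 213
Option C: s[1]='e'->'b', delta=(2-5)*7^2 mod 509 = 362, hash=477+362 mod 509 = 330 <-- target
Option D: s[0]='b'->'c', delta=(3-2)*7^3 mod 509 = 343, hash=477+343 mod 509 = 311
Option E: s[2]='g'->'f', delta=(6-7)*7^1 mod 509 = 502, hash=477+502 mod 509 = 470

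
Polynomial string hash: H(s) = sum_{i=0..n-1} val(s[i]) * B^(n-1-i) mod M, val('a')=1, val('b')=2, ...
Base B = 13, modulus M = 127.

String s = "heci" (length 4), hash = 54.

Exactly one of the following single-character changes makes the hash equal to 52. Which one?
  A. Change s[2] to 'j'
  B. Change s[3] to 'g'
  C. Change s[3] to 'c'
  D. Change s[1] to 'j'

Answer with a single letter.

Option A: s[2]='c'->'j', delta=(10-3)*13^1 mod 127 = 91, hash=54+91 mod 127 = 18
Option B: s[3]='i'->'g', delta=(7-9)*13^0 mod 127 = 125, hash=54+125 mod 127 = 52 <-- target
Option C: s[3]='i'->'c', delta=(3-9)*13^0 mod 127 = 121, hash=54+121 mod 127 = 48
Option D: s[1]='e'->'j', delta=(10-5)*13^2 mod 127 = 83, hash=54+83 mod 127 = 10

Answer: B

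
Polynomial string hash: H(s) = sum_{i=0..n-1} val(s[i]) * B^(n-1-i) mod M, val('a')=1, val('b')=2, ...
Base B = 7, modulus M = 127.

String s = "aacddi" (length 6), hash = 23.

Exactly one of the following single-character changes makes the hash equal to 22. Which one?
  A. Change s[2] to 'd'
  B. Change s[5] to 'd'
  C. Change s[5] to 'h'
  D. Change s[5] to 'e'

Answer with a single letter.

Answer: C

Derivation:
Option A: s[2]='c'->'d', delta=(4-3)*7^3 mod 127 = 89, hash=23+89 mod 127 = 112
Option B: s[5]='i'->'d', delta=(4-9)*7^0 mod 127 = 122, hash=23+122 mod 127 = 18
Option C: s[5]='i'->'h', delta=(8-9)*7^0 mod 127 = 126, hash=23+126 mod 127 = 22 <-- target
Option D: s[5]='i'->'e', delta=(5-9)*7^0 mod 127 = 123, hash=23+123 mod 127 = 19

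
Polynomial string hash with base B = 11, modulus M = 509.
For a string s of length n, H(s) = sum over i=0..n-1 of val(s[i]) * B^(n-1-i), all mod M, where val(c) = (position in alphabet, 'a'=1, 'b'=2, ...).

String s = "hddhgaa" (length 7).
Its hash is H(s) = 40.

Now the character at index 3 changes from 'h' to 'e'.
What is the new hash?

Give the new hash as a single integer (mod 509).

Answer: 119

Derivation:
val('h') = 8, val('e') = 5
Position k = 3, exponent = n-1-k = 3
B^3 mod M = 11^3 mod 509 = 313
Delta = (5 - 8) * 313 mod 509 = 79
New hash = (40 + 79) mod 509 = 119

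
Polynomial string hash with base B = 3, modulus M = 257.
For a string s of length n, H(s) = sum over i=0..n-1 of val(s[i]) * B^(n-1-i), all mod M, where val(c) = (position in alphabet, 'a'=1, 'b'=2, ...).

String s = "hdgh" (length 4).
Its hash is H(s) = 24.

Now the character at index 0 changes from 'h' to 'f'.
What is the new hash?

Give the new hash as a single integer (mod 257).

Answer: 227

Derivation:
val('h') = 8, val('f') = 6
Position k = 0, exponent = n-1-k = 3
B^3 mod M = 3^3 mod 257 = 27
Delta = (6 - 8) * 27 mod 257 = 203
New hash = (24 + 203) mod 257 = 227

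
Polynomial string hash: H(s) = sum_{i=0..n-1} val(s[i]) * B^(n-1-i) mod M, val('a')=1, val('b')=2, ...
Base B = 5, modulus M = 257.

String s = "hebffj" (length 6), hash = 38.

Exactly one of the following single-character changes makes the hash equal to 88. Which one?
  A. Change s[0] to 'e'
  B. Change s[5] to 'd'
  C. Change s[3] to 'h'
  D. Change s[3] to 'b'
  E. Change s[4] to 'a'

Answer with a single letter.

Answer: C

Derivation:
Option A: s[0]='h'->'e', delta=(5-8)*5^5 mod 257 = 134, hash=38+134 mod 257 = 172
Option B: s[5]='j'->'d', delta=(4-10)*5^0 mod 257 = 251, hash=38+251 mod 257 = 32
Option C: s[3]='f'->'h', delta=(8-6)*5^2 mod 257 = 50, hash=38+50 mod 257 = 88 <-- target
Option D: s[3]='f'->'b', delta=(2-6)*5^2 mod 257 = 157, hash=38+157 mod 257 = 195
Option E: s[4]='f'->'a', delta=(1-6)*5^1 mod 257 = 232, hash=38+232 mod 257 = 13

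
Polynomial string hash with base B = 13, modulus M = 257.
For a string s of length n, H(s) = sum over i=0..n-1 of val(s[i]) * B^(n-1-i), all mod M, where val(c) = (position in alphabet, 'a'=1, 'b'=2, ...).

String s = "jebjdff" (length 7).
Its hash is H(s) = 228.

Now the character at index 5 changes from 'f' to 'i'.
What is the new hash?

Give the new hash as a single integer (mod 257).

Answer: 10

Derivation:
val('f') = 6, val('i') = 9
Position k = 5, exponent = n-1-k = 1
B^1 mod M = 13^1 mod 257 = 13
Delta = (9 - 6) * 13 mod 257 = 39
New hash = (228 + 39) mod 257 = 10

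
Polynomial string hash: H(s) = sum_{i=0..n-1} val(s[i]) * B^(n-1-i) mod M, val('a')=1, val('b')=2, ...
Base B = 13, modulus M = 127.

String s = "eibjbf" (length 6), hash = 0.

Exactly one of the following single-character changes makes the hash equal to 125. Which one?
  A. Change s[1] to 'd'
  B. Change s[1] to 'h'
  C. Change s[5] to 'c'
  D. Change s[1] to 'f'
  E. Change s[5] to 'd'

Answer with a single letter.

Answer: E

Derivation:
Option A: s[1]='i'->'d', delta=(4-9)*13^4 mod 127 = 70, hash=0+70 mod 127 = 70
Option B: s[1]='i'->'h', delta=(8-9)*13^4 mod 127 = 14, hash=0+14 mod 127 = 14
Option C: s[5]='f'->'c', delta=(3-6)*13^0 mod 127 = 124, hash=0+124 mod 127 = 124
Option D: s[1]='i'->'f', delta=(6-9)*13^4 mod 127 = 42, hash=0+42 mod 127 = 42
Option E: s[5]='f'->'d', delta=(4-6)*13^0 mod 127 = 125, hash=0+125 mod 127 = 125 <-- target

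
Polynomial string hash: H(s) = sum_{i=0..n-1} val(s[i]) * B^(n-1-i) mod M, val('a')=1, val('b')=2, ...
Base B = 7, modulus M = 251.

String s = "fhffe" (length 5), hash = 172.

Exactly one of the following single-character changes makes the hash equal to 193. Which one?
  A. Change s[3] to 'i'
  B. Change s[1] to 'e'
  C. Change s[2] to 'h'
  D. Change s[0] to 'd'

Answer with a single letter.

Option A: s[3]='f'->'i', delta=(9-6)*7^1 mod 251 = 21, hash=172+21 mod 251 = 193 <-- target
Option B: s[1]='h'->'e', delta=(5-8)*7^3 mod 251 = 226, hash=172+226 mod 251 = 147
Option C: s[2]='f'->'h', delta=(8-6)*7^2 mod 251 = 98, hash=172+98 mod 251 = 19
Option D: s[0]='f'->'d', delta=(4-6)*7^4 mod 251 = 218, hash=172+218 mod 251 = 139

Answer: A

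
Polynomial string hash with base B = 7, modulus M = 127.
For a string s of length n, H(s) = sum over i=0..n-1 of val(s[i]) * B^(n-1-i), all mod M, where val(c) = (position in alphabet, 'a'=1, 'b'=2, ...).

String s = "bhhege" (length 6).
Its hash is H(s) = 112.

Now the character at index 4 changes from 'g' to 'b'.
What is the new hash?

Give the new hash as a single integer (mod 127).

val('g') = 7, val('b') = 2
Position k = 4, exponent = n-1-k = 1
B^1 mod M = 7^1 mod 127 = 7
Delta = (2 - 7) * 7 mod 127 = 92
New hash = (112 + 92) mod 127 = 77

Answer: 77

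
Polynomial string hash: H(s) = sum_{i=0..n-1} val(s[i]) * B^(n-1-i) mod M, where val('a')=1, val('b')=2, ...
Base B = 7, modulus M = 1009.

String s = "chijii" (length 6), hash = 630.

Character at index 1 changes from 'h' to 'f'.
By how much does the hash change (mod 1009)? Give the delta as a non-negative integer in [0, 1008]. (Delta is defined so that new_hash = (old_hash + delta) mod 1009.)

Delta formula: (val(new) - val(old)) * B^(n-1-k) mod M
  val('f') - val('h') = 6 - 8 = -2
  B^(n-1-k) = 7^4 mod 1009 = 383
  Delta = -2 * 383 mod 1009 = 243

Answer: 243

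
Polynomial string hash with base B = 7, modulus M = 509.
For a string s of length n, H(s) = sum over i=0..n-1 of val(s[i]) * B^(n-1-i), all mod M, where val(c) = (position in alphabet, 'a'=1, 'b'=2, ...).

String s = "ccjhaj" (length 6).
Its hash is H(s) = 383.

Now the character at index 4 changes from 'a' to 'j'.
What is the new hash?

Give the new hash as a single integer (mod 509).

val('a') = 1, val('j') = 10
Position k = 4, exponent = n-1-k = 1
B^1 mod M = 7^1 mod 509 = 7
Delta = (10 - 1) * 7 mod 509 = 63
New hash = (383 + 63) mod 509 = 446

Answer: 446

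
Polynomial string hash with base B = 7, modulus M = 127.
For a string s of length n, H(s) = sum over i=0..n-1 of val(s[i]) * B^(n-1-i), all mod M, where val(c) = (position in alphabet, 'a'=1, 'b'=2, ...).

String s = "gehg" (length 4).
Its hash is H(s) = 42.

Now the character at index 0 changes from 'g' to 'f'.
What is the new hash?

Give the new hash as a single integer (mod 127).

val('g') = 7, val('f') = 6
Position k = 0, exponent = n-1-k = 3
B^3 mod M = 7^3 mod 127 = 89
Delta = (6 - 7) * 89 mod 127 = 38
New hash = (42 + 38) mod 127 = 80

Answer: 80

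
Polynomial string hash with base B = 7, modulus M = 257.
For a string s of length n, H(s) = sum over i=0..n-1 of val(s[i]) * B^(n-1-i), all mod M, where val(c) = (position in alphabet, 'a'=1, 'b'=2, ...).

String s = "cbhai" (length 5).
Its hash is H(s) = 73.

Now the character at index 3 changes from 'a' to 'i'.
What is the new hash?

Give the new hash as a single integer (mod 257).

val('a') = 1, val('i') = 9
Position k = 3, exponent = n-1-k = 1
B^1 mod M = 7^1 mod 257 = 7
Delta = (9 - 1) * 7 mod 257 = 56
New hash = (73 + 56) mod 257 = 129

Answer: 129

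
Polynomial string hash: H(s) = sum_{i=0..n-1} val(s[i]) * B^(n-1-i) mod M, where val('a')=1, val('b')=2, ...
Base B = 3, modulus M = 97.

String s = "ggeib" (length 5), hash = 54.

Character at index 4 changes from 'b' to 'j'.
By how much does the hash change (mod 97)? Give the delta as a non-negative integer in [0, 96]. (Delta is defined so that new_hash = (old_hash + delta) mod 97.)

Answer: 8

Derivation:
Delta formula: (val(new) - val(old)) * B^(n-1-k) mod M
  val('j') - val('b') = 10 - 2 = 8
  B^(n-1-k) = 3^0 mod 97 = 1
  Delta = 8 * 1 mod 97 = 8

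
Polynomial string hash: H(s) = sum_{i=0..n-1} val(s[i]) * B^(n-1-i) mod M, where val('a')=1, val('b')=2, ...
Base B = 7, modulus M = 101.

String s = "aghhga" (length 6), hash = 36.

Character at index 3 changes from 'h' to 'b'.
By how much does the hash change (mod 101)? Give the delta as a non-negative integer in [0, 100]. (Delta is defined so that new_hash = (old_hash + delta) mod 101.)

Answer: 9

Derivation:
Delta formula: (val(new) - val(old)) * B^(n-1-k) mod M
  val('b') - val('h') = 2 - 8 = -6
  B^(n-1-k) = 7^2 mod 101 = 49
  Delta = -6 * 49 mod 101 = 9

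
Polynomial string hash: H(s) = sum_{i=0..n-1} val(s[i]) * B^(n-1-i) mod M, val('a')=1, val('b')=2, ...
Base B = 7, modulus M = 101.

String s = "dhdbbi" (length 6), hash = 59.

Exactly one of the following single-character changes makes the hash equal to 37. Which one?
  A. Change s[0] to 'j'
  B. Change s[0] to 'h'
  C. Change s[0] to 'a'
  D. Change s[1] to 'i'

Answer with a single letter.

Option A: s[0]='d'->'j', delta=(10-4)*7^5 mod 101 = 44, hash=59+44 mod 101 = 2
Option B: s[0]='d'->'h', delta=(8-4)*7^5 mod 101 = 63, hash=59+63 mod 101 = 21
Option C: s[0]='d'->'a', delta=(1-4)*7^5 mod 101 = 79, hash=59+79 mod 101 = 37 <-- target
Option D: s[1]='h'->'i', delta=(9-8)*7^4 mod 101 = 78, hash=59+78 mod 101 = 36

Answer: C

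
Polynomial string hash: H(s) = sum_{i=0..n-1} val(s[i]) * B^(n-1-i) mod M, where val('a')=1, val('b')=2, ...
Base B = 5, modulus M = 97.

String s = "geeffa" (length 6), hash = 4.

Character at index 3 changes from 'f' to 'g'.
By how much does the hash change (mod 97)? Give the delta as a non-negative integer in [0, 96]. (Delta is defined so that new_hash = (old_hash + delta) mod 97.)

Delta formula: (val(new) - val(old)) * B^(n-1-k) mod M
  val('g') - val('f') = 7 - 6 = 1
  B^(n-1-k) = 5^2 mod 97 = 25
  Delta = 1 * 25 mod 97 = 25

Answer: 25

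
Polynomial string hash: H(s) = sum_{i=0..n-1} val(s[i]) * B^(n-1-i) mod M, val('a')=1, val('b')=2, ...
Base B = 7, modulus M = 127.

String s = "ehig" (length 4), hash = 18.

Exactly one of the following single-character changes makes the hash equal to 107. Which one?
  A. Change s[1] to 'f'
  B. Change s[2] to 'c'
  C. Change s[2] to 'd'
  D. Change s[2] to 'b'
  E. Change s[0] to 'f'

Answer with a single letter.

Answer: E

Derivation:
Option A: s[1]='h'->'f', delta=(6-8)*7^2 mod 127 = 29, hash=18+29 mod 127 = 47
Option B: s[2]='i'->'c', delta=(3-9)*7^1 mod 127 = 85, hash=18+85 mod 127 = 103
Option C: s[2]='i'->'d', delta=(4-9)*7^1 mod 127 = 92, hash=18+92 mod 127 = 110
Option D: s[2]='i'->'b', delta=(2-9)*7^1 mod 127 = 78, hash=18+78 mod 127 = 96
Option E: s[0]='e'->'f', delta=(6-5)*7^3 mod 127 = 89, hash=18+89 mod 127 = 107 <-- target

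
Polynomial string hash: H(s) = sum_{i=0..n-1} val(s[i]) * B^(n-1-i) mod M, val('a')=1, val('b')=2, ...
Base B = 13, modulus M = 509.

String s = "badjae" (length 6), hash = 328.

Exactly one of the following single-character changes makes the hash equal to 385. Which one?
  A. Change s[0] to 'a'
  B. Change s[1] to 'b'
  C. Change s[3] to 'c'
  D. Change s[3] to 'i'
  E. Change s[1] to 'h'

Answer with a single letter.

Answer: B

Derivation:
Option A: s[0]='b'->'a', delta=(1-2)*13^5 mod 509 = 277, hash=328+277 mod 509 = 96
Option B: s[1]='a'->'b', delta=(2-1)*13^4 mod 509 = 57, hash=328+57 mod 509 = 385 <-- target
Option C: s[3]='j'->'c', delta=(3-10)*13^2 mod 509 = 344, hash=328+344 mod 509 = 163
Option D: s[3]='j'->'i', delta=(9-10)*13^2 mod 509 = 340, hash=328+340 mod 509 = 159
Option E: s[1]='a'->'h', delta=(8-1)*13^4 mod 509 = 399, hash=328+399 mod 509 = 218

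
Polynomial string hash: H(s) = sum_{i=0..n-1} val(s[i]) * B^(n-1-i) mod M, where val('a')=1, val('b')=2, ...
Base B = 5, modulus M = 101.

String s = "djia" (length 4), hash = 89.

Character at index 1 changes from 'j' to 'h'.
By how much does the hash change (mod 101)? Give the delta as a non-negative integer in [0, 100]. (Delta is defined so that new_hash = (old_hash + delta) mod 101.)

Answer: 51

Derivation:
Delta formula: (val(new) - val(old)) * B^(n-1-k) mod M
  val('h') - val('j') = 8 - 10 = -2
  B^(n-1-k) = 5^2 mod 101 = 25
  Delta = -2 * 25 mod 101 = 51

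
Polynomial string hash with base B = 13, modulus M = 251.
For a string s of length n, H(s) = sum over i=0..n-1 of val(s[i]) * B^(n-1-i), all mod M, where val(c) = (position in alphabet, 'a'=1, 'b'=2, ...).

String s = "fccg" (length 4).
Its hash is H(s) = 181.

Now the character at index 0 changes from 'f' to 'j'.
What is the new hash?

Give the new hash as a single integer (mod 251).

Answer: 184

Derivation:
val('f') = 6, val('j') = 10
Position k = 0, exponent = n-1-k = 3
B^3 mod M = 13^3 mod 251 = 189
Delta = (10 - 6) * 189 mod 251 = 3
New hash = (181 + 3) mod 251 = 184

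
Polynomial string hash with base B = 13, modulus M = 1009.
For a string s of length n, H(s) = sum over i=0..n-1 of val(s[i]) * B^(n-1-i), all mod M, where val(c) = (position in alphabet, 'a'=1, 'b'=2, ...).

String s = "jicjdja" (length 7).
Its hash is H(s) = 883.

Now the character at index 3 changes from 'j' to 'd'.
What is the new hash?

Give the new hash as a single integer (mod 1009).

Answer: 818

Derivation:
val('j') = 10, val('d') = 4
Position k = 3, exponent = n-1-k = 3
B^3 mod M = 13^3 mod 1009 = 179
Delta = (4 - 10) * 179 mod 1009 = 944
New hash = (883 + 944) mod 1009 = 818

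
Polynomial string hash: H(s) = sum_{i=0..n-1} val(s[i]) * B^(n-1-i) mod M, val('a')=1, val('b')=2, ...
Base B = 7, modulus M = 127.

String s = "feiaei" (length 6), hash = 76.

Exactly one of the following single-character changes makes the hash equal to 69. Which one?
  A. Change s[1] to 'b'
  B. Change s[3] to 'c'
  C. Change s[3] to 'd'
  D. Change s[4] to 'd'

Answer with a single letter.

Option A: s[1]='e'->'b', delta=(2-5)*7^4 mod 127 = 36, hash=76+36 mod 127 = 112
Option B: s[3]='a'->'c', delta=(3-1)*7^2 mod 127 = 98, hash=76+98 mod 127 = 47
Option C: s[3]='a'->'d', delta=(4-1)*7^2 mod 127 = 20, hash=76+20 mod 127 = 96
Option D: s[4]='e'->'d', delta=(4-5)*7^1 mod 127 = 120, hash=76+120 mod 127 = 69 <-- target

Answer: D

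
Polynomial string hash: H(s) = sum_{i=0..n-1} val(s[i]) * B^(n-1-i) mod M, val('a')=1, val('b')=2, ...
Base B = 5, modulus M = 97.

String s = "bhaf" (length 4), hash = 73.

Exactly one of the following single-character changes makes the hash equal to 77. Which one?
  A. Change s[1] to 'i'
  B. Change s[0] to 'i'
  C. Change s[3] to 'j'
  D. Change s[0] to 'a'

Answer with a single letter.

Option A: s[1]='h'->'i', delta=(9-8)*5^2 mod 97 = 25, hash=73+25 mod 97 = 1
Option B: s[0]='b'->'i', delta=(9-2)*5^3 mod 97 = 2, hash=73+2 mod 97 = 75
Option C: s[3]='f'->'j', delta=(10-6)*5^0 mod 97 = 4, hash=73+4 mod 97 = 77 <-- target
Option D: s[0]='b'->'a', delta=(1-2)*5^3 mod 97 = 69, hash=73+69 mod 97 = 45

Answer: C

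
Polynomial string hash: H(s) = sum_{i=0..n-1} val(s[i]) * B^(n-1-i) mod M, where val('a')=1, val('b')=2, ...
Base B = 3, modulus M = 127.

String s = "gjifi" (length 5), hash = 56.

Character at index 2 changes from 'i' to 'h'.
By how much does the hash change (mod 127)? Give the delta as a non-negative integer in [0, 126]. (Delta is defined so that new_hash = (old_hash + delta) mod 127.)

Answer: 118

Derivation:
Delta formula: (val(new) - val(old)) * B^(n-1-k) mod M
  val('h') - val('i') = 8 - 9 = -1
  B^(n-1-k) = 3^2 mod 127 = 9
  Delta = -1 * 9 mod 127 = 118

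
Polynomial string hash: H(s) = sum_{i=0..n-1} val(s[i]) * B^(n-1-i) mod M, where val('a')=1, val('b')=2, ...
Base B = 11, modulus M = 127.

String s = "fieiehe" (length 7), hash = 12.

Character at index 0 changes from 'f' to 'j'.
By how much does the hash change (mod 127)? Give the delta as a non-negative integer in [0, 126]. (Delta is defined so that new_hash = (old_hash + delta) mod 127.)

Delta formula: (val(new) - val(old)) * B^(n-1-k) mod M
  val('j') - val('f') = 10 - 6 = 4
  B^(n-1-k) = 11^6 mod 127 = 38
  Delta = 4 * 38 mod 127 = 25

Answer: 25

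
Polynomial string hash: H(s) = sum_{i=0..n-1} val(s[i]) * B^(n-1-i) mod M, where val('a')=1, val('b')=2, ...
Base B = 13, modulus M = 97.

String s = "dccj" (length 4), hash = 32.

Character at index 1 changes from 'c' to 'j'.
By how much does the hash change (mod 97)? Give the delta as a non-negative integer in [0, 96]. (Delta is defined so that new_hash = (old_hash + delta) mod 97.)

Answer: 19

Derivation:
Delta formula: (val(new) - val(old)) * B^(n-1-k) mod M
  val('j') - val('c') = 10 - 3 = 7
  B^(n-1-k) = 13^2 mod 97 = 72
  Delta = 7 * 72 mod 97 = 19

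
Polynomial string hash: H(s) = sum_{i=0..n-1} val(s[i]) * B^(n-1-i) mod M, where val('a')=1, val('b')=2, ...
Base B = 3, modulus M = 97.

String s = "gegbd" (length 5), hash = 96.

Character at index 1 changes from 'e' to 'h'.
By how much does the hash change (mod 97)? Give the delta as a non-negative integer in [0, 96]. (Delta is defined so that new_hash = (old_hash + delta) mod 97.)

Delta formula: (val(new) - val(old)) * B^(n-1-k) mod M
  val('h') - val('e') = 8 - 5 = 3
  B^(n-1-k) = 3^3 mod 97 = 27
  Delta = 3 * 27 mod 97 = 81

Answer: 81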